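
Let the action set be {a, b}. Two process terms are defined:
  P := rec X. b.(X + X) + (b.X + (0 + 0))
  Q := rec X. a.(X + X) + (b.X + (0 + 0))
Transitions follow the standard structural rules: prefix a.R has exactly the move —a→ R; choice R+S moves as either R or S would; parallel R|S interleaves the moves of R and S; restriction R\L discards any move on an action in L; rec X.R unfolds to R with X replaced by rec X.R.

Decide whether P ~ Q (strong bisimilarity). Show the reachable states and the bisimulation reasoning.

Reachable graph of P (2 states):
  u0 = rec X. b.(X + X) + (b.X + (0 + 0)) → -b-> u0, -b-> u1
  u1 = (rec X. b.(X + X) + (b.X + (0 + 0))) + (rec X. b.(X + X) + (b.X + (0 + 0))) → -b-> u0, -b-> u1
Reachable graph of Q (2 states):
  v0 = rec X. a.(X + X) + (b.X + (0 + 0)) → -a-> v1, -b-> v0
  v1 = (rec X. a.(X + X) + (b.X + (0 + 0))) + (rec X. a.(X + X) + (b.X + (0 + 0))) → -a-> v1, -b-> v0
Partition-refinement fixed point:
  B0 = {u0, u1}
  B1 = {v0, v1}
u0 ∈ B0, v0 ∈ B1 → different blocks

not bisimilar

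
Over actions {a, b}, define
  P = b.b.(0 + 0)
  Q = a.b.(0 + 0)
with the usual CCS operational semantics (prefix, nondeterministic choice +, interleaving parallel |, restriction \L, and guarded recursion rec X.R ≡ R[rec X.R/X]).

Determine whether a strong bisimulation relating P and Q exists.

Reachable graph of P (3 states):
  m0 = b.b.(0 + 0) ⊢ —b→ m1
  m1 = b.(0 + 0) ⊢ —b→ m2
  m2 = 0 + 0 ⊢ (no moves)
Reachable graph of Q (3 states):
  n0 = a.b.(0 + 0) ⊢ —a→ n1
  n1 = b.(0 + 0) ⊢ —b→ n2
  n2 = 0 + 0 ⊢ (no moves)
Bisimilarity quotient blocks:
  B0 = {m0}
  B1 = {m1, n1}
  B2 = {m2, n2}
  B3 = {n0}
m0 ∈ B0, n0 ∈ B3 → different blocks

NO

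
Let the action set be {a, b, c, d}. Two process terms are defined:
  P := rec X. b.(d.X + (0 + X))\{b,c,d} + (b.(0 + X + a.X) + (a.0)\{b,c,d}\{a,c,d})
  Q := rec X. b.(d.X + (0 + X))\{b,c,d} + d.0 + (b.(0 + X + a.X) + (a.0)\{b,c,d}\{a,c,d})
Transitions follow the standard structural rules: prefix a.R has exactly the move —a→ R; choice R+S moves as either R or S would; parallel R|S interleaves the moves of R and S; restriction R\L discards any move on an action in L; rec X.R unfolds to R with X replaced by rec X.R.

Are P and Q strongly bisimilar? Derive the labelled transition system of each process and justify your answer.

LTS(P): 3 reachable states
  u0 = rec X. b.(d.X + (0 + X))\{b,c,d} + (b.(0 + X + a.X) + (a.0)\{b,c,d}\{a,c,d}) → -b-> u1, -b-> u2
  u1 = (d.(rec X. b.(d.X + (0 + X))\{b,c,d} + (b.(0 + X + a.X) + (a.0)\{b,c,d}\{a,c,d})) + (0 + (rec X. b.(d.X + (0 + X))\{b,c,d} + (b.(0 + X + a.X) + (a.0)\{b,c,d}\{a,c,d}))))\{b,c,d} → ·
  u2 = 0 + (rec X. b.(d.X + (0 + X))\{b,c,d} + (b.(0 + X + a.X) + (a.0)\{b,c,d}\{a,c,d})) + a.(rec X. b.(d.X + (0 + X))\{b,c,d} + (b.(0 + X + a.X) + (a.0)\{b,c,d}\{a,c,d})) → -a-> u0, -b-> u1, -b-> u2
LTS(Q): 4 reachable states
  v0 = rec X. b.(d.X + (0 + X))\{b,c,d} + d.0 + (b.(0 + X + a.X) + (a.0)\{b,c,d}\{a,c,d}) → -b-> v1, -b-> v2, -d-> v3
  v1 = (d.(rec X. b.(d.X + (0 + X))\{b,c,d} + d.0 + (b.(0 + X + a.X) + (a.0)\{b,c,d}\{a,c,d})) + (0 + (rec X. b.(d.X + (0 + X))\{b,c,d} + d.0 + (b.(0 + X + a.X) + (a.0)\{b,c,d}\{a,c,d}))))\{b,c,d} → ·
  v2 = 0 + (rec X. b.(d.X + (0 + X))\{b,c,d} + d.0 + (b.(0 + X + a.X) + (a.0)\{b,c,d}\{a,c,d})) + a.(rec X. b.(d.X + (0 + X))\{b,c,d} + d.0 + (b.(0 + X + a.X) + (a.0)\{b,c,d}\{a,c,d})) → -a-> v0, -b-> v1, -b-> v2, -d-> v3
  v3 = 0 → ·
Coarsest stable partition (strong bisimilarity classes):
  B0 = {u0}
  B1 = {u1, v1, v3}
  B2 = {u2}
  B3 = {v0}
  B4 = {v2}
u0 ∈ B0, v0 ∈ B3 → different blocks

P ≁ Q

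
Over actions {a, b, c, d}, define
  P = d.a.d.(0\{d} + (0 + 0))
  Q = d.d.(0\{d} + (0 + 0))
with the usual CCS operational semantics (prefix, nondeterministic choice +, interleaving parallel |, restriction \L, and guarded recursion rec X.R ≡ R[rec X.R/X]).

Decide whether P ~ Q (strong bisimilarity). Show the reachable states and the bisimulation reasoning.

P's transition system — 4 states:
  u0 = d.a.d.(0\{d} + (0 + 0)) :: ··d··> u1
  u1 = a.d.(0\{d} + (0 + 0)) :: ··a··> u2
  u2 = d.(0\{d} + (0 + 0)) :: ··d··> u3
  u3 = 0\{d} + (0 + 0) :: deadlocked
Q's transition system — 3 states:
  v0 = d.d.(0\{d} + (0 + 0)) :: ··d··> v1
  v1 = d.(0\{d} + (0 + 0)) :: ··d··> v2
  v2 = 0\{d} + (0 + 0) :: deadlocked
Bisimilarity quotient blocks:
  B0 = {u0}
  B1 = {u1}
  B2 = {u2, v1}
  B3 = {u3, v2}
  B4 = {v0}
u0 ∈ B0, v0 ∈ B4 → different blocks

not bisimilar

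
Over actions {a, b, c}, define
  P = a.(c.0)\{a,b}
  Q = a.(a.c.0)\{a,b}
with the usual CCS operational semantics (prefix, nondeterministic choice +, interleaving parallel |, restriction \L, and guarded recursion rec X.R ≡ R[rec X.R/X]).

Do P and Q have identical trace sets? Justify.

Reachable graph of P (3 states):
  p0 = a.(c.0)\{a,b} has moves —a→ p1
  p1 = (c.0)\{a,b} has moves —c→ p2
  p2 = 0\{a,b} has moves ·
Reachable graph of Q (2 states):
  q0 = a.(a.c.0)\{a,b} has moves —a→ q1
  q1 = (a.c.0)\{a,b} has moves ·
Executing ac from P (initial set {p0}):
  after a @ step 1: {p1}
  after c @ step 2: {p2}
  — P admits the full trace.
Executing ac from Q (initial set {q0}):
  after a @ step 1: {q1}
  after c @ step 2: no successor for Q

traces(P) ≠ traces(Q) — witness ⟨ac⟩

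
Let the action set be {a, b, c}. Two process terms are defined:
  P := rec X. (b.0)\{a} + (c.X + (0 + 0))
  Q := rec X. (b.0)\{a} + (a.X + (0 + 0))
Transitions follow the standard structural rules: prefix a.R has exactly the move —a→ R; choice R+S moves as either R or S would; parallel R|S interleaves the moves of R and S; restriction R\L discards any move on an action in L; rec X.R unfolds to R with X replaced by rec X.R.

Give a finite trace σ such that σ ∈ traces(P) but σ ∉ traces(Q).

P's transition system — 2 states:
  p0 = rec X. (b.0)\{a} + (c.X + (0 + 0)) :: —b→ p1, —c→ p0
  p1 = 0\{a} :: ∅
Q's transition system — 2 states:
  q0 = rec X. (b.0)\{a} + (a.X + (0 + 0)) :: —a→ q0, —b→ q1
  q1 = 0\{a} :: ∅
Trace ⟨c⟩ through P, begin at {p0}:
  step 1 (c): {p0}
  — P admits the full trace.
Trace ⟨c⟩ through Q, begin at {q0}:
  step 1 (c): no successor for Q

c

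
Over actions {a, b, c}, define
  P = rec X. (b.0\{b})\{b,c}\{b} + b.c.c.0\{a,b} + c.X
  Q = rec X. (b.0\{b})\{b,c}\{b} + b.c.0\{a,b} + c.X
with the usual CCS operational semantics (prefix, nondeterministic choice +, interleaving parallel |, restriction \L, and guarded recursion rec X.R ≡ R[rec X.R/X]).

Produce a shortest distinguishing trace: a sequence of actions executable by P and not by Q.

Reachable graph of P (4 states):
  m0 = rec X. (b.0\{b})\{b,c}\{b} + b.c.c.0\{a,b} + c.X | --b--▸ m1, --c--▸ m0
  m1 = c.c.0\{a,b} | --c--▸ m2
  m2 = c.0\{a,b} | --c--▸ m3
  m3 = 0\{a,b} | deadlocked
Reachable graph of Q (3 states):
  n0 = rec X. (b.0\{b})\{b,c}\{b} + b.c.0\{a,b} + c.X | --b--▸ n1, --c--▸ n0
  n1 = c.0\{a,b} | --c--▸ n2
  n2 = 0\{a,b} | deadlocked
Trace ⟨bcc⟩ through P, begin at {m0}:
  step 1 (b): {m1}
  step 2 (c): {m2}
  step 3 (c): {m3}
  P completes σ.
Trace ⟨bcc⟩ through Q, begin at {n0}:
  step 1 (b): {n1}
  step 2 (c): {n2}
  step 3 (c): ∅  — Q cannot continue

bcc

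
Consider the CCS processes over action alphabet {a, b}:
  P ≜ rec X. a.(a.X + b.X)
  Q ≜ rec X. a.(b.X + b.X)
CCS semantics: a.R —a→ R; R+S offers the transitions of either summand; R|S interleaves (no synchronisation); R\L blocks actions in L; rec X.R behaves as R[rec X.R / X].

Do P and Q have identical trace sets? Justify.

P's transition system — 2 states:
  s0 = rec X. a.(a.X + b.X) → =a=> s1
  s1 = a.(rec X. a.(a.X + b.X)) + b.(rec X. a.(a.X + b.X)) → =a=> s0, =b=> s0
Q's transition system — 2 states:
  t0 = rec X. a.(b.X + b.X) → =a=> t1
  t1 = b.(rec X. a.(b.X + b.X)) + b.(rec X. a.(b.X + b.X)) → =b=> t0
Executing aa from P (initial set {s0}):
  after a @ step 1: {s1}
  after a @ step 2: {s0}
  ✓ P
Executing aa from Q (initial set {t0}):
  after a @ step 1: {t1}
  after a @ step 2: no successor for Q

traces(P) ≠ traces(Q) — witness ⟨aa⟩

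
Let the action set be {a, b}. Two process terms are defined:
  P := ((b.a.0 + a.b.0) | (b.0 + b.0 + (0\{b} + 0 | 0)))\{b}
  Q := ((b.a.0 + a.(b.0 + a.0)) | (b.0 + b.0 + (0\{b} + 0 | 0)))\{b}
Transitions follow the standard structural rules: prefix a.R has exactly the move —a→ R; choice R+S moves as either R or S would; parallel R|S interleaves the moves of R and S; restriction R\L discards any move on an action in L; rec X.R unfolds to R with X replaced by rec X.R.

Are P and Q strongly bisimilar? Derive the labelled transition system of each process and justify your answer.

P ≁ Q

P's transition system — 2 states:
  u0 = ((b.a.0 + a.b.0) | (b.0 + b.0 + (0\{b} + 0 | 0)))\{b} → ··a··> u1
  u1 = (b.0 | (b.0 + b.0 + (0\{b} + 0 | 0)))\{b} → (no moves)
Q's transition system — 3 states:
  v0 = ((b.a.0 + a.(b.0 + a.0)) | (b.0 + b.0 + (0\{b} + 0 | 0)))\{b} → ··a··> v1
  v1 = ((b.0 + a.0) | (b.0 + b.0 + (0\{b} + 0 | 0)))\{b} → ··a··> v2
  v2 = (0 | (b.0 + b.0 + (0\{b} + 0 | 0)))\{b} → (no moves)
Partition-refinement fixed point:
  B0 = {u0, v1}
  B1 = {u1, v2}
  B2 = {v0}
u0 ∈ B0, v0 ∈ B2 → different blocks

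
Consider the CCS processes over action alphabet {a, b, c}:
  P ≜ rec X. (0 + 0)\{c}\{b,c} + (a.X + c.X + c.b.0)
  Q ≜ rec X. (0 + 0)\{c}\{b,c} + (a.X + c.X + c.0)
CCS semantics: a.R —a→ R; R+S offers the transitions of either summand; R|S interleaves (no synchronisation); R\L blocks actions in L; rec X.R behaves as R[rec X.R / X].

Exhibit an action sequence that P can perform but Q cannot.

cb

LTS(P): 3 reachable states
  s0 = rec X. (0 + 0)\{c}\{b,c} + (a.X + c.X + c.b.0) :: -a-> s0, -c-> s0, -c-> s1
  s1 = b.0 :: -b-> s2
  s2 = 0 :: stopped
LTS(Q): 2 reachable states
  t0 = rec X. (0 + 0)\{c}\{b,c} + (a.X + c.X + c.0) :: -a-> t0, -c-> t0, -c-> t1
  t1 = 0 :: stopped
Executing cb from P (initial set {s0}):
  step 1 (c): {s0, s1}
  step 2 (b): {s2}
  P completes σ.
Executing cb from Q (initial set {t0}):
  step 1 (c): {t0, t1}
  step 2 (b): no successor for Q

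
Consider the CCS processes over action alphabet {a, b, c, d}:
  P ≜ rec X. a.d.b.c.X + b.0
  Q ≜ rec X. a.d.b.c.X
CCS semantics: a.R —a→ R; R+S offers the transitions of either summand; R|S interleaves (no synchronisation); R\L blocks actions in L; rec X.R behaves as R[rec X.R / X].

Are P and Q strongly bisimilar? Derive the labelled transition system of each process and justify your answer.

P's transition system — 5 states:
  u0 = rec X. a.d.b.c.X + b.0 ⊢ —a→ u1, —b→ u2
  u1 = d.b.c.(rec X. a.d.b.c.X + b.0) ⊢ —d→ u3
  u2 = 0 ⊢ ·
  u3 = b.c.(rec X. a.d.b.c.X + b.0) ⊢ —b→ u4
  u4 = c.(rec X. a.d.b.c.X + b.0) ⊢ —c→ u0
Q's transition system — 4 states:
  v0 = rec X. a.d.b.c.X ⊢ —a→ v1
  v1 = d.b.c.(rec X. a.d.b.c.X) ⊢ —d→ v2
  v2 = b.c.(rec X. a.d.b.c.X) ⊢ —b→ v3
  v3 = c.(rec X. a.d.b.c.X) ⊢ —c→ v0
Coarsest stable partition (strong bisimilarity classes):
  B0 = {u0}
  B1 = {u1}
  B2 = {u3}
  B3 = {u4}
  B4 = {u2}
  B5 = {v0}
  B6 = {v1}
  B7 = {v2}
  B8 = {v3}
u0 ∈ B0, v0 ∈ B5 → different blocks

NO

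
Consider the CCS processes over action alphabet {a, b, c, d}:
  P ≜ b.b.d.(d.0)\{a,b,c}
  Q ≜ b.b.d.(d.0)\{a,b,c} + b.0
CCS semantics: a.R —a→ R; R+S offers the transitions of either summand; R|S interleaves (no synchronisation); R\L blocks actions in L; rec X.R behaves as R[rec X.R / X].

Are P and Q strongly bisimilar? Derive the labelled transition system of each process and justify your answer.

NO

P's transition system — 5 states:
  m0 = b.b.d.(d.0)\{a,b,c} has moves —b→ m1
  m1 = b.d.(d.0)\{a,b,c} has moves —b→ m2
  m2 = d.(d.0)\{a,b,c} has moves —d→ m3
  m3 = (d.0)\{a,b,c} has moves —d→ m4
  m4 = 0\{a,b,c} has moves deadlocked
Q's transition system — 6 states:
  n0 = b.b.d.(d.0)\{a,b,c} + b.0 has moves —b→ n1, —b→ n2
  n1 = 0 has moves deadlocked
  n2 = b.d.(d.0)\{a,b,c} has moves —b→ n3
  n3 = d.(d.0)\{a,b,c} has moves —d→ n4
  n4 = (d.0)\{a,b,c} has moves —d→ n5
  n5 = 0\{a,b,c} has moves deadlocked
Partition-refinement fixed point:
  B0 = {m0}
  B1 = {m1, n2}
  B2 = {m2, n3}
  B3 = {m3, n4}
  B4 = {m4, n1, n5}
  B5 = {n0}
m0 ∈ B0, n0 ∈ B5 → different blocks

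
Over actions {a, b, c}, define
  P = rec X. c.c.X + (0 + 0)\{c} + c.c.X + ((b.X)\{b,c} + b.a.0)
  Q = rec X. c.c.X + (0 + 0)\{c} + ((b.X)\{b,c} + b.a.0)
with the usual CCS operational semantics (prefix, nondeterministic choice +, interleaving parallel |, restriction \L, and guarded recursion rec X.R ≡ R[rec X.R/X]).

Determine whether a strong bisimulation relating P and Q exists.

YES

P's transition system — 4 states:
  s0 = rec X. c.c.X + (0 + 0)\{c} + c.c.X + ((b.X)\{b,c} + b.a.0) :: --b--▸ s1, --c--▸ s2
  s1 = a.0 :: --a--▸ s3
  s2 = c.(rec X. c.c.X + (0 + 0)\{c} + c.c.X + ((b.X)\{b,c} + b.a.0)) :: --c--▸ s0
  s3 = 0 :: (no moves)
Q's transition system — 4 states:
  t0 = rec X. c.c.X + (0 + 0)\{c} + ((b.X)\{b,c} + b.a.0) :: --b--▸ t1, --c--▸ t2
  t1 = a.0 :: --a--▸ t3
  t2 = c.(rec X. c.c.X + (0 + 0)\{c} + ((b.X)\{b,c} + b.a.0)) :: --c--▸ t0
  t3 = 0 :: (no moves)
Partition-refinement fixed point:
  B0 = {s0, t0}
  B1 = {s2, t2}
  B2 = {s1, t1}
  B3 = {s3, t3}
s0 ∈ B0, t0 ∈ B0 → same block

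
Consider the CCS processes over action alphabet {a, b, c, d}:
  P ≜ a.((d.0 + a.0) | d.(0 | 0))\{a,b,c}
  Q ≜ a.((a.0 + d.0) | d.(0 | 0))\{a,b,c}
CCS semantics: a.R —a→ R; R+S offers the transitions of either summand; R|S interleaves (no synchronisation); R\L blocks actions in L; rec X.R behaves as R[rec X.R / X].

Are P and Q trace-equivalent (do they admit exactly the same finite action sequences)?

traces(P) = traces(Q)

P's transition system — 5 states:
  m0 = a.((d.0 + a.0) | d.(0 | 0))\{a,b,c} has moves —a→ m1
  m1 = ((d.0 + a.0) | d.(0 | 0))\{a,b,c} has moves —d→ m2, —d→ m3
  m2 = ((d.0 + a.0) | (0 | 0))\{a,b,c} has moves —d→ m4
  m3 = (0 | d.(0 | 0))\{a,b,c} has moves —d→ m4
  m4 = (0 | (0 | 0))\{a,b,c} has moves deadlocked
Q's transition system — 5 states:
  n0 = a.((a.0 + d.0) | d.(0 | 0))\{a,b,c} has moves —a→ n1
  n1 = ((a.0 + d.0) | d.(0 | 0))\{a,b,c} has moves —d→ n2, —d→ n3
  n2 = ((a.0 + d.0) | (0 | 0))\{a,b,c} has moves —d→ n4
  n3 = (0 | d.(0 | 0))\{a,b,c} has moves —d→ n4
  n4 = (0 | (0 | 0))\{a,b,c} has moves deadlocked
Partition-refinement fixed point:
  B0 = {m0, n0}
  B1 = {m1, n1}
  B2 = {m2, m3, n2, n3}
  B3 = {m4, n4}
m0 ∈ B0, n0 ∈ B0 → same block
Bisimilar ⇒ trace-equivalent.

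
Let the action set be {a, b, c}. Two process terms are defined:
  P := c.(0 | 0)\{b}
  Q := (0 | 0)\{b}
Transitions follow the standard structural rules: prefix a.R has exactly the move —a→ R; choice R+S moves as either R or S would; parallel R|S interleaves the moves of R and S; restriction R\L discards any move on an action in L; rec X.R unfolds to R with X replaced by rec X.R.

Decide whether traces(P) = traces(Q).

Reachable graph of P (2 states):
  m0 = c.(0 | 0)\{b} has moves —c→ m1
  m1 = (0 | 0)\{b} has moves ·
Reachable graph of Q (1 states):
  n0 = (0 | 0)\{b} has moves ·
Run σ = ⟨c⟩ on P: start {m0}
  [1] c ⇒ {m1}
  ✓ P
Run σ = ⟨c⟩ on Q: start {n0}
  [1] c ⇒ ∅ (Q stuck)

NO — witness ⟨c⟩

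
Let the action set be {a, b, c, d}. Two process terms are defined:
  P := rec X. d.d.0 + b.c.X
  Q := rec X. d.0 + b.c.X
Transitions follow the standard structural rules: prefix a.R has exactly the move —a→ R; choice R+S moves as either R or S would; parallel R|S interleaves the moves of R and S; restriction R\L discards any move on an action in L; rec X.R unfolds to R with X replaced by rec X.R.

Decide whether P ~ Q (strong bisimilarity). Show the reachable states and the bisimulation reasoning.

Reachable graph of P (4 states):
  s0 = rec X. d.d.0 + b.c.X has moves -b-> s1, -d-> s2
  s1 = c.(rec X. d.d.0 + b.c.X) has moves -c-> s0
  s2 = d.0 has moves -d-> s3
  s3 = 0 has moves stopped
Reachable graph of Q (3 states):
  t0 = rec X. d.0 + b.c.X has moves -b-> t1, -d-> t2
  t1 = c.(rec X. d.0 + b.c.X) has moves -c-> t0
  t2 = 0 has moves stopped
Coarsest stable partition (strong bisimilarity classes):
  B0 = {s0}
  B1 = {s1}
  B2 = {s2}
  B3 = {s3, t2}
  B4 = {t0}
  B5 = {t1}
s0 ∈ B0, t0 ∈ B4 → different blocks

P ≁ Q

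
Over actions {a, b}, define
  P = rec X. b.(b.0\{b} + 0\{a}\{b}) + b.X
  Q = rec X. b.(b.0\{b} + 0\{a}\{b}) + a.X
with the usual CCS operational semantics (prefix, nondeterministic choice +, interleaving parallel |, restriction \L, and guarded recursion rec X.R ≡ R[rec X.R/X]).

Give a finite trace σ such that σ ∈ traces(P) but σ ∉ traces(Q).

Reachable graph of P (3 states):
  m0 = rec X. b.(b.0\{b} + 0\{a}\{b}) + b.X ⊢ =b=> m0, =b=> m1
  m1 = b.0\{b} + 0\{a}\{b} ⊢ =b=> m2
  m2 = 0\{b} ⊢ (no moves)
Reachable graph of Q (3 states):
  n0 = rec X. b.(b.0\{b} + 0\{a}\{b}) + a.X ⊢ =a=> n0, =b=> n1
  n1 = b.0\{b} + 0\{a}\{b} ⊢ =b=> n2
  n2 = 0\{b} ⊢ (no moves)
Trace ⟨bbb⟩ through P, begin at {m0}:
  step 1 (b): {m0, m1}
  step 2 (b): {m0, m1, m2}
  step 3 (b): {m0, m1, m2}
  — P admits the full trace.
Trace ⟨bbb⟩ through Q, begin at {n0}:
  step 1 (b): {n1}
  step 2 (b): {n2}
  step 3 (b): ∅ (Q stuck)

bbb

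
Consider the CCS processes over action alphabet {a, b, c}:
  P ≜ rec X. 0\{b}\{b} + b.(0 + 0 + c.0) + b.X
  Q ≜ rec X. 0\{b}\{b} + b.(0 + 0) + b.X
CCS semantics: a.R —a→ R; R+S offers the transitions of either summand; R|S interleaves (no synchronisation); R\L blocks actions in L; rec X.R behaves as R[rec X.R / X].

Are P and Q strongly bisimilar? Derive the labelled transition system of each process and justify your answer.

Reachable graph of P (3 states):
  p0 = rec X. 0\{b}\{b} + b.(0 + 0 + c.0) + b.X has moves --b--▸ p0, --b--▸ p1
  p1 = 0 + 0 + c.0 has moves --c--▸ p2
  p2 = 0 has moves ∅
Reachable graph of Q (2 states):
  q0 = rec X. 0\{b}\{b} + b.(0 + 0) + b.X has moves --b--▸ q0, --b--▸ q1
  q1 = 0 + 0 has moves ∅
Coarsest stable partition (strong bisimilarity classes):
  B0 = {p0}
  B1 = {p1}
  B2 = {p2, q1}
  B3 = {q0}
p0 ∈ B0, q0 ∈ B3 → different blocks

not bisimilar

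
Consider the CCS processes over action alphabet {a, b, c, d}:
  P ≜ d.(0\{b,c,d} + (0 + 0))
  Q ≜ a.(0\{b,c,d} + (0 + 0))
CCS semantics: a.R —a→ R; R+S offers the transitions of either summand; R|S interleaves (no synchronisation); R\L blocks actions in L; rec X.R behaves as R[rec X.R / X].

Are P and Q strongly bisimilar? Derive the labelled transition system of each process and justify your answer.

P's transition system — 2 states:
  s0 = d.(0\{b,c,d} + (0 + 0)) | --d--▸ s1
  s1 = 0\{b,c,d} + (0 + 0) | ·
Q's transition system — 2 states:
  t0 = a.(0\{b,c,d} + (0 + 0)) | --a--▸ t1
  t1 = 0\{b,c,d} + (0 + 0) | ·
Partition-refinement fixed point:
  B0 = {s0}
  B1 = {s1, t1}
  B2 = {t0}
s0 ∈ B0, t0 ∈ B2 → different blocks

NO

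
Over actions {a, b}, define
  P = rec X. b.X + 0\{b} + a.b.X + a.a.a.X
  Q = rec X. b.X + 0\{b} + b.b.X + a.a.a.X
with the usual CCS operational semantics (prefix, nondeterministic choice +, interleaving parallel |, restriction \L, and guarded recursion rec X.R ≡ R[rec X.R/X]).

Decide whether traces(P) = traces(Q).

NO — witness ⟨ab⟩

LTS(P): 4 reachable states
  m0 = rec X. b.X + 0\{b} + a.b.X + a.a.a.X ⊢ --a--▸ m1, --a--▸ m2, --b--▸ m0
  m1 = a.a.(rec X. b.X + 0\{b} + a.b.X + a.a.a.X) ⊢ --a--▸ m3
  m2 = b.(rec X. b.X + 0\{b} + a.b.X + a.a.a.X) ⊢ --b--▸ m0
  m3 = a.(rec X. b.X + 0\{b} + a.b.X + a.a.a.X) ⊢ --a--▸ m0
LTS(Q): 4 reachable states
  n0 = rec X. b.X + 0\{b} + b.b.X + a.a.a.X ⊢ --a--▸ n1, --b--▸ n0, --b--▸ n2
  n1 = a.a.(rec X. b.X + 0\{b} + b.b.X + a.a.a.X) ⊢ --a--▸ n3
  n2 = b.(rec X. b.X + 0\{b} + b.b.X + a.a.a.X) ⊢ --b--▸ n0
  n3 = a.(rec X. b.X + 0\{b} + b.b.X + a.a.a.X) ⊢ --a--▸ n0
Trace ⟨ab⟩ through P, begin at {m0}:
  after a @ step 1: {m1, m2}
  after b @ step 2: {m0}
  ✓ P
Trace ⟨ab⟩ through Q, begin at {n0}:
  after a @ step 1: {n1}
  after b @ step 2: no successor for Q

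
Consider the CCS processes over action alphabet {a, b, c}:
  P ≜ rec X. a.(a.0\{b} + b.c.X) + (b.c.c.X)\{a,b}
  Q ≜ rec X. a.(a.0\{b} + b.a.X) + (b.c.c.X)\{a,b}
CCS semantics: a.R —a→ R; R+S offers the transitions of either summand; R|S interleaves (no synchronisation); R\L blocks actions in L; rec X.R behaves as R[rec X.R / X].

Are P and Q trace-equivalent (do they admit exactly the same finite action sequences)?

P's transition system — 4 states:
  p0 = rec X. a.(a.0\{b} + b.c.X) + (b.c.c.X)\{a,b} :: -a-> p1
  p1 = a.0\{b} + b.c.(rec X. a.(a.0\{b} + b.c.X) + (b.c.c.X)\{a,b}) :: -a-> p2, -b-> p3
  p2 = 0\{b} :: ·
  p3 = c.(rec X. a.(a.0\{b} + b.c.X) + (b.c.c.X)\{a,b}) :: -c-> p0
Q's transition system — 4 states:
  q0 = rec X. a.(a.0\{b} + b.a.X) + (b.c.c.X)\{a,b} :: -a-> q1
  q1 = a.0\{b} + b.a.(rec X. a.(a.0\{b} + b.a.X) + (b.c.c.X)\{a,b}) :: -a-> q2, -b-> q3
  q2 = 0\{b} :: ·
  q3 = a.(rec X. a.(a.0\{b} + b.a.X) + (b.c.c.X)\{a,b}) :: -a-> q0
Run σ = ⟨abc⟩ on P: start {p0}
  [1] a ⇒ {p1}
  [2] b ⇒ {p3}
  [3] c ⇒ {p0}
  — P admits the full trace.
Run σ = ⟨abc⟩ on Q: start {q0}
  [1] a ⇒ {q1}
  [2] b ⇒ {q3}
  [3] c ⇒ ∅  — Q cannot continue

trace-distinct — witness ⟨abc⟩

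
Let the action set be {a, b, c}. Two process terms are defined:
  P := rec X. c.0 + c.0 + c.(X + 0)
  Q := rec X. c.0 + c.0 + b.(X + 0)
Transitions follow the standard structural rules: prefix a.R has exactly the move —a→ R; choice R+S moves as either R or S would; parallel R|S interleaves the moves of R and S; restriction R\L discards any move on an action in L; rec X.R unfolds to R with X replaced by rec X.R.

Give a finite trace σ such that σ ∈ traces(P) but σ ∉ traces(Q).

cc

P's transition system — 3 states:
  m0 = rec X. c.0 + c.0 + c.(X + 0) :: --c--▸ m1, --c--▸ m2
  m1 = (rec X. c.0 + c.0 + c.(X + 0)) + 0 :: --c--▸ m1, --c--▸ m2
  m2 = 0 :: ∅
Q's transition system — 3 states:
  n0 = rec X. c.0 + c.0 + b.(X + 0) :: --b--▸ n1, --c--▸ n2
  n1 = (rec X. c.0 + c.0 + b.(X + 0)) + 0 :: --b--▸ n1, --c--▸ n2
  n2 = 0 :: ∅
Run σ = ⟨cc⟩ on P: start {m0}
  step 1 (c): {m1, m2}
  step 2 (c): {m1, m2}
  — P admits the full trace.
Run σ = ⟨cc⟩ on Q: start {n0}
  step 1 (c): {n2}
  step 2 (c): ∅ (Q stuck)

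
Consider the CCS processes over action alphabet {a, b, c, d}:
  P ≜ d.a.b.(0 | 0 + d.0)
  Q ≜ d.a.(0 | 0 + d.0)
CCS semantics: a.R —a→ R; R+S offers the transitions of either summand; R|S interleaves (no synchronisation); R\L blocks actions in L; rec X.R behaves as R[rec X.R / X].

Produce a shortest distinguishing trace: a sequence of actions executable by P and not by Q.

P's transition system — 5 states:
  p0 = d.a.b.(0 | 0 + d.0) :: =d=> p1
  p1 = a.b.(0 | 0 + d.0) :: =a=> p2
  p2 = b.(0 | 0 + d.0) :: =b=> p3
  p3 = 0 | 0 + d.0 :: =d=> p4
  p4 = 0 :: ∅
Q's transition system — 4 states:
  q0 = d.a.(0 | 0 + d.0) :: =d=> q1
  q1 = a.(0 | 0 + d.0) :: =a=> q2
  q2 = 0 | 0 + d.0 :: =d=> q3
  q3 = 0 :: ∅
Run σ = ⟨dab⟩ on P: start {p0}
  step 1 (d): {p1}
  step 2 (a): {p2}
  step 3 (b): {p3}
  P completes σ.
Run σ = ⟨dab⟩ on Q: start {q0}
  step 1 (d): {q1}
  step 2 (a): {q2}
  step 3 (b): ∅ (Q stuck)

dab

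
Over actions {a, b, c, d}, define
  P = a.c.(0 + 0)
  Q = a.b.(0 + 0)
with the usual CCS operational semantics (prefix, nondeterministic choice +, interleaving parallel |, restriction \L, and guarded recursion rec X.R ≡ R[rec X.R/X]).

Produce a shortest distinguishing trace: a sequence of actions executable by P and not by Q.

ac

P's transition system — 3 states:
  m0 = a.c.(0 + 0) has moves =a=> m1
  m1 = c.(0 + 0) has moves =c=> m2
  m2 = 0 + 0 has moves deadlocked
Q's transition system — 3 states:
  n0 = a.b.(0 + 0) has moves =a=> n1
  n1 = b.(0 + 0) has moves =b=> n2
  n2 = 0 + 0 has moves deadlocked
Run σ = ⟨ac⟩ on P: start {m0}
  after a @ step 1: {m1}
  after c @ step 2: {m2}
  — P admits the full trace.
Run σ = ⟨ac⟩ on Q: start {n0}
  after a @ step 1: {n1}
  after c @ step 2: ∅ (Q stuck)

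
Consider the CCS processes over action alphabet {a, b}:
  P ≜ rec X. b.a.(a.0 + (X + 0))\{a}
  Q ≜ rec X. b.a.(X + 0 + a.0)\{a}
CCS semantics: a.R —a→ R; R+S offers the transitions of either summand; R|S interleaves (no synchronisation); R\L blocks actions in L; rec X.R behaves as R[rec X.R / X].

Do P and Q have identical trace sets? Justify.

trace-equivalent

Reachable graph of P (4 states):
  p0 = rec X. b.a.(a.0 + (X + 0))\{a} | --b--▸ p1
  p1 = a.(a.0 + ((rec X. b.a.(a.0 + (X + 0))\{a}) + 0))\{a} | --a--▸ p2
  p2 = (a.0 + ((rec X. b.a.(a.0 + (X + 0))\{a}) + 0))\{a} | --b--▸ p3
  p3 = (a.(a.0 + ((rec X. b.a.(a.0 + (X + 0))\{a}) + 0))\{a})\{a} | (no moves)
Reachable graph of Q (4 states):
  q0 = rec X. b.a.(X + 0 + a.0)\{a} | --b--▸ q1
  q1 = a.((rec X. b.a.(X + 0 + a.0)\{a}) + 0 + a.0)\{a} | --a--▸ q2
  q2 = ((rec X. b.a.(X + 0 + a.0)\{a}) + 0 + a.0)\{a} | --b--▸ q3
  q3 = (a.((rec X. b.a.(X + 0 + a.0)\{a}) + 0 + a.0)\{a})\{a} | (no moves)
Bisimilarity quotient blocks:
  B0 = {p0, q0}
  B1 = {p1, q1}
  B2 = {p2, q2}
  B3 = {p3, q3}
p0 ∈ B0, q0 ∈ B0 → same block
Bisimilar ⇒ trace-equivalent.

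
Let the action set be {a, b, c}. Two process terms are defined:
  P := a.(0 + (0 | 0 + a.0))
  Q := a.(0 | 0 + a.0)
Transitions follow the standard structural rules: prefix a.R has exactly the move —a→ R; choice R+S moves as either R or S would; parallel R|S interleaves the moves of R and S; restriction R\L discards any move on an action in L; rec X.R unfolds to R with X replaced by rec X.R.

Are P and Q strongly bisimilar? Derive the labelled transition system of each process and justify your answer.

LTS(P): 3 reachable states
  m0 = a.(0 + (0 | 0 + a.0)) ⊢ -a-> m1
  m1 = 0 + (0 | 0 + a.0) ⊢ -a-> m2
  m2 = 0 ⊢ ·
LTS(Q): 3 reachable states
  n0 = a.(0 | 0 + a.0) ⊢ -a-> n1
  n1 = 0 | 0 + a.0 ⊢ -a-> n2
  n2 = 0 ⊢ ·
Bisimilarity quotient blocks:
  B0 = {m0, n0}
  B1 = {m1, n1}
  B2 = {m2, n2}
m0 ∈ B0, n0 ∈ B0 → same block

P ~ Q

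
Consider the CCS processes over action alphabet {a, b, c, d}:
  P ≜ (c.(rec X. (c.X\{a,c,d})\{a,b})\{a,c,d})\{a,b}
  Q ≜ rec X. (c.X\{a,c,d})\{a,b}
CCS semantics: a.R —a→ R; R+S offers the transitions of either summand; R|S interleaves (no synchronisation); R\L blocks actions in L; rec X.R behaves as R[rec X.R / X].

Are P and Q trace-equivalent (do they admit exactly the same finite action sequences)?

traces(P) = traces(Q)

LTS(P): 2 reachable states
  p0 = (c.(rec X. (c.X\{a,c,d})\{a,b})\{a,c,d})\{a,b} → -c-> p1
  p1 = (rec X. (c.X\{a,c,d})\{a,b})\{a,c,d}\{a,b} → ∅
LTS(Q): 2 reachable states
  q0 = rec X. (c.X\{a,c,d})\{a,b} → -c-> q1
  q1 = (rec X. (c.X\{a,c,d})\{a,b})\{a,c,d}\{a,b} → ∅
Partition-refinement fixed point:
  B0 = {p0, q0}
  B1 = {p1, q1}
p0 ∈ B0, q0 ∈ B0 → same block
Bisimilar ⇒ trace-equivalent.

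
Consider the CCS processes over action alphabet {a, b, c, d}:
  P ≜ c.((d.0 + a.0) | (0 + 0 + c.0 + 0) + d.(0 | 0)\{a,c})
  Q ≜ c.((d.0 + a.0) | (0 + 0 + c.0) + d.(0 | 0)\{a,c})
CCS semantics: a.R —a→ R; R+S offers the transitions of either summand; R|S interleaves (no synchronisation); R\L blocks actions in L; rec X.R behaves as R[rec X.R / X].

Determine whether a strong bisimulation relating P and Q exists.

Reachable graph of P (6 states):
  u0 = c.((d.0 + a.0) | (0 + 0 + c.0 + 0) + d.(0 | 0)\{a,c}) :: —c→ u1
  u1 = (d.0 + a.0) | (0 + 0 + c.0 + 0) + d.(0 | 0)\{a,c} :: —a→ u2, —c→ u3, —d→ u2, —d→ u4
  u2 = 0 | (0 + 0 + c.0 + 0) :: —c→ u5
  u3 = (d.0 + a.0) | 0 :: —a→ u5, —d→ u5
  u4 = (0 | 0)\{a,c} :: ∅
  u5 = 0 | 0 :: ∅
Reachable graph of Q (6 states):
  v0 = c.((d.0 + a.0) | (0 + 0 + c.0) + d.(0 | 0)\{a,c}) :: —c→ v1
  v1 = (d.0 + a.0) | (0 + 0 + c.0) + d.(0 | 0)\{a,c} :: —a→ v2, —c→ v3, —d→ v2, —d→ v4
  v2 = 0 | (0 + 0 + c.0) :: —c→ v5
  v3 = (d.0 + a.0) | 0 :: —a→ v5, —d→ v5
  v4 = (0 | 0)\{a,c} :: ∅
  v5 = 0 | 0 :: ∅
Partition-refinement fixed point:
  B0 = {u0, v0}
  B1 = {u1, v1}
  B2 = {u4, u5, v4, v5}
  B3 = {u3, v3}
  B4 = {u2, v2}
u0 ∈ B0, v0 ∈ B0 → same block

YES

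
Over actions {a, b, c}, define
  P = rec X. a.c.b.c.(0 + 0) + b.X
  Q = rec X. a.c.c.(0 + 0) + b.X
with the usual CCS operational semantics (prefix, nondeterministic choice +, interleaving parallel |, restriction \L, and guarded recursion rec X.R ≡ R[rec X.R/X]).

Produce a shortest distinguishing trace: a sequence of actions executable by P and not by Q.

acb

LTS(P): 5 reachable states
  p0 = rec X. a.c.b.c.(0 + 0) + b.X :: -a-> p1, -b-> p0
  p1 = c.b.c.(0 + 0) :: -c-> p2
  p2 = b.c.(0 + 0) :: -b-> p3
  p3 = c.(0 + 0) :: -c-> p4
  p4 = 0 + 0 :: (no moves)
LTS(Q): 4 reachable states
  q0 = rec X. a.c.c.(0 + 0) + b.X :: -a-> q1, -b-> q0
  q1 = c.c.(0 + 0) :: -c-> q2
  q2 = c.(0 + 0) :: -c-> q3
  q3 = 0 + 0 :: (no moves)
Run σ = ⟨acb⟩ on P: start {p0}
  step 1 (a): {p1}
  step 2 (c): {p2}
  step 3 (b): {p3}
  ✓ P
Run σ = ⟨acb⟩ on Q: start {q0}
  step 1 (a): {q1}
  step 2 (c): {q2}
  step 3 (b): ∅ (Q stuck)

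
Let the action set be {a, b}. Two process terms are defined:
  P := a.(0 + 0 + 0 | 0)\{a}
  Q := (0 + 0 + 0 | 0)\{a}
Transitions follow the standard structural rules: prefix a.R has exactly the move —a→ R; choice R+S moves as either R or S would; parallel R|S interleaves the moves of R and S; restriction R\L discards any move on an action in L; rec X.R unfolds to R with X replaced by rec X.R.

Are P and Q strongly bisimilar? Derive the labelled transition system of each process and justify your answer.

LTS(P): 2 reachable states
  s0 = a.(0 + 0 + 0 | 0)\{a} has moves --a--▸ s1
  s1 = (0 + 0 + 0 | 0)\{a} has moves ∅
LTS(Q): 1 reachable states
  t0 = (0 + 0 + 0 | 0)\{a} has moves ∅
Partition-refinement fixed point:
  B0 = {s0}
  B1 = {s1, t0}
s0 ∈ B0, t0 ∈ B1 → different blocks

NO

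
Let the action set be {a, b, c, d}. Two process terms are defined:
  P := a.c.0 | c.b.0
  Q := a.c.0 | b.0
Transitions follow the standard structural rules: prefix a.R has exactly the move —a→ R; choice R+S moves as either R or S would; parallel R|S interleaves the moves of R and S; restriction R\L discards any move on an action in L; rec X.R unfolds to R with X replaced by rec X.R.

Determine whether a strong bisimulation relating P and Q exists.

not bisimilar

Reachable graph of P (9 states):
  p0 = a.c.0 | c.b.0 :: --a--▸ p1, --c--▸ p2
  p1 = c.0 | c.b.0 :: --c--▸ p3, --c--▸ p4
  p2 = a.c.0 | b.0 :: --a--▸ p4, --b--▸ p5
  p3 = 0 | c.b.0 :: --c--▸ p6
  p4 = c.0 | b.0 :: --b--▸ p7, --c--▸ p6
  p5 = a.c.0 | 0 :: --a--▸ p7
  p6 = 0 | b.0 :: --b--▸ p8
  p7 = c.0 | 0 :: --c--▸ p8
  p8 = 0 | 0 :: ∅
Reachable graph of Q (6 states):
  q0 = a.c.0 | b.0 :: --a--▸ q1, --b--▸ q2
  q1 = c.0 | b.0 :: --b--▸ q3, --c--▸ q4
  q2 = a.c.0 | 0 :: --a--▸ q3
  q3 = c.0 | 0 :: --c--▸ q5
  q4 = 0 | b.0 :: --b--▸ q5
  q5 = 0 | 0 :: ∅
Partition-refinement fixed point:
  B0 = {p0}
  B1 = {p1}
  B2 = {p4, q1}
  B3 = {p6, q4}
  B4 = {p8, q5}
  B5 = {p7, q3}
  B6 = {p3}
  B7 = {p2, q0}
  B8 = {p5, q2}
p0 ∈ B0, q0 ∈ B7 → different blocks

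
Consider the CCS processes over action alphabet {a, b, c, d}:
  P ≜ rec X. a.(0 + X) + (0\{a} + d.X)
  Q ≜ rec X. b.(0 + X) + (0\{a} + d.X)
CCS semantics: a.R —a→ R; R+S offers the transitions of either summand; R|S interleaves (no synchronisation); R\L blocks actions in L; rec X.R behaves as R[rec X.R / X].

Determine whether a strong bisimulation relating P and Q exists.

P's transition system — 2 states:
  m0 = rec X. a.(0 + X) + (0\{a} + d.X) | -a-> m1, -d-> m0
  m1 = 0 + (rec X. a.(0 + X) + (0\{a} + d.X)) | -a-> m1, -d-> m0
Q's transition system — 2 states:
  n0 = rec X. b.(0 + X) + (0\{a} + d.X) | -b-> n1, -d-> n0
  n1 = 0 + (rec X. b.(0 + X) + (0\{a} + d.X)) | -b-> n1, -d-> n0
Coarsest stable partition (strong bisimilarity classes):
  B0 = {m0, m1}
  B1 = {n0, n1}
m0 ∈ B0, n0 ∈ B1 → different blocks

P ≁ Q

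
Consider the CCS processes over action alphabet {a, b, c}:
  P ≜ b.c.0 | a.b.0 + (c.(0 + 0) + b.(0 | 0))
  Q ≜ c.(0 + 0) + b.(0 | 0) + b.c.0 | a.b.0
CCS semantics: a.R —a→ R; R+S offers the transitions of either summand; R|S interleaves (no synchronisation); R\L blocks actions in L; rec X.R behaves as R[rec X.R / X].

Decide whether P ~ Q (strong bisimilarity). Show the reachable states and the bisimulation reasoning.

P's transition system — 10 states:
  s0 = b.c.0 | a.b.0 + (c.(0 + 0) + b.(0 | 0)) | =a=> s1, =b=> s2, =b=> s3, =c=> s4
  s1 = b.c.0 | b.0 | =b=> s5, =b=> s6
  s2 = 0 | 0 | deadlocked
  s3 = c.0 | a.b.0 | =a=> s6, =c=> s7
  s4 = 0 + 0 | deadlocked
  s5 = b.c.0 | 0 | =b=> s8
  s6 = c.0 | b.0 | =b=> s8, =c=> s9
  s7 = 0 | a.b.0 | =a=> s9
  s8 = c.0 | 0 | =c=> s2
  s9 = 0 | b.0 | =b=> s2
Q's transition system — 10 states:
  t0 = c.(0 + 0) + b.(0 | 0) + b.c.0 | a.b.0 | =a=> t1, =b=> t2, =b=> t3, =c=> t4
  t1 = b.c.0 | b.0 | =b=> t5, =b=> t6
  t2 = 0 | 0 | deadlocked
  t3 = c.0 | a.b.0 | =a=> t6, =c=> t7
  t4 = 0 + 0 | deadlocked
  t5 = b.c.0 | 0 | =b=> t8
  t6 = c.0 | b.0 | =b=> t8, =c=> t9
  t7 = 0 | a.b.0 | =a=> t9
  t8 = c.0 | 0 | =c=> t2
  t9 = 0 | b.0 | =b=> t2
Partition-refinement fixed point:
  B0 = {s0, t0}
  B1 = {s3, t3}
  B2 = {s6, t6}
  B3 = {s9, t9}
  B4 = {s2, s4, t2, t4}
  B5 = {s8, t8}
  B6 = {s7, t7}
  B7 = {s1, t1}
  B8 = {s5, t5}
s0 ∈ B0, t0 ∈ B0 → same block

P ~ Q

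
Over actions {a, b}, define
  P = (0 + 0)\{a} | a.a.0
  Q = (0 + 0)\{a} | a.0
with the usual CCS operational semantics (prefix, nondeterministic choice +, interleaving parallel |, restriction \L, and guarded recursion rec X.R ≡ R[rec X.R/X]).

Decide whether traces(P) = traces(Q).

trace-distinct — witness ⟨aa⟩

P's transition system — 3 states:
  m0 = (0 + 0)\{a} | a.a.0 → =a=> m1
  m1 = (0 + 0)\{a} | a.0 → =a=> m2
  m2 = (0 + 0)\{a} | 0 → ∅
Q's transition system — 2 states:
  n0 = (0 + 0)\{a} | a.0 → =a=> n1
  n1 = (0 + 0)\{a} | 0 → ∅
Executing aa from P (initial set {m0}):
  step 1 (a): {m1}
  step 2 (a): {m2}
  — P admits the full trace.
Executing aa from Q (initial set {n0}):
  step 1 (a): {n1}
  step 2 (a): no successor for Q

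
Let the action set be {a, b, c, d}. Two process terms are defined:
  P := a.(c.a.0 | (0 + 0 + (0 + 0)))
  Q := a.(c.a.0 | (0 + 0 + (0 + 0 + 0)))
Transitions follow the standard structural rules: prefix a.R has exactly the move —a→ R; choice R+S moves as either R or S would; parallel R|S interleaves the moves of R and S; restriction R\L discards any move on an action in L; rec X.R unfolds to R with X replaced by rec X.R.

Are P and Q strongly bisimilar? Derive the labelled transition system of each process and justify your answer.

Reachable graph of P (4 states):
  p0 = a.(c.a.0 | (0 + 0 + (0 + 0))) ⊢ =a=> p1
  p1 = c.a.0 | (0 + 0 + (0 + 0)) ⊢ =c=> p2
  p2 = a.0 | (0 + 0 + (0 + 0)) ⊢ =a=> p3
  p3 = 0 | (0 + 0 + (0 + 0)) ⊢ stopped
Reachable graph of Q (4 states):
  q0 = a.(c.a.0 | (0 + 0 + (0 + 0 + 0))) ⊢ =a=> q1
  q1 = c.a.0 | (0 + 0 + (0 + 0 + 0)) ⊢ =c=> q2
  q2 = a.0 | (0 + 0 + (0 + 0 + 0)) ⊢ =a=> q3
  q3 = 0 | (0 + 0 + (0 + 0 + 0)) ⊢ stopped
Bisimilarity quotient blocks:
  B0 = {p0, q0}
  B1 = {p1, q1}
  B2 = {p2, q2}
  B3 = {p3, q3}
p0 ∈ B0, q0 ∈ B0 → same block

YES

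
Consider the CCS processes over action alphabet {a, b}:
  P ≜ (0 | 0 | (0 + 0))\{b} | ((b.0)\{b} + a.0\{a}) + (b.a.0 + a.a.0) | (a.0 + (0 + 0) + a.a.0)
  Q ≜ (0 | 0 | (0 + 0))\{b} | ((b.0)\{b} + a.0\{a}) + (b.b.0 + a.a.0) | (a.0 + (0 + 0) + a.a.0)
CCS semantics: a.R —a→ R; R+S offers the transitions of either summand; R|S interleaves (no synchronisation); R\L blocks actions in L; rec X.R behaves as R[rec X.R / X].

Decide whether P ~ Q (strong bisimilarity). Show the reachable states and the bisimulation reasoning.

not bisimilar

P's transition system — 10 states:
  p0 = (0 | 0 | (0 + 0))\{b} | ((b.0)\{b} + a.0\{a}) + (b.a.0 + a.a.0) | (a.0 + (0 + 0) + a.a.0) ⊢ =a=> p1, =a=> p2, =a=> p3, =a=> p4, =b=> p4
  p1 = (0 | 0 | (0 + 0))\{b} | 0\{a} ⊢ deadlocked
  p2 = (b.a.0 + a.a.0) | 0 ⊢ =a=> p5, =b=> p5
  p3 = (b.a.0 + a.a.0) | a.0 ⊢ =a=> p2, =a=> p6, =b=> p6
  p4 = a.0 | (a.0 + (0 + 0) + a.a.0) ⊢ =a=> p5, =a=> p6, =a=> p7
  p5 = a.0 | 0 ⊢ =a=> p8
  p6 = a.0 | a.0 ⊢ =a=> p5, =a=> p9
  p7 = 0 | (a.0 + (0 + 0) + a.a.0) ⊢ =a=> p8, =a=> p9
  p8 = 0 | 0 ⊢ deadlocked
  p9 = 0 | a.0 ⊢ =a=> p8
Q's transition system — 13 states:
  q0 = (0 | 0 | (0 + 0))\{b} | ((b.0)\{b} + a.0\{a}) + (b.b.0 + a.a.0) | (a.0 + (0 + 0) + a.a.0) ⊢ =a=> q1, =a=> q2, =a=> q3, =a=> q4, =b=> q5
  q1 = (0 | 0 | (0 + 0))\{b} | 0\{a} ⊢ deadlocked
  q2 = (b.b.0 + a.a.0) | 0 ⊢ =a=> q6, =b=> q7
  q3 = (b.b.0 + a.a.0) | a.0 ⊢ =a=> q2, =a=> q8, =b=> q9
  q4 = a.0 | (a.0 + (0 + 0) + a.a.0) ⊢ =a=> q10, =a=> q6, =a=> q8
  q5 = b.0 | (a.0 + (0 + 0) + a.a.0) ⊢ =a=> q7, =a=> q9, =b=> q10
  q6 = a.0 | 0 ⊢ =a=> q11
  q7 = b.0 | 0 ⊢ =b=> q11
  q8 = a.0 | a.0 ⊢ =a=> q12, =a=> q6
  q9 = b.0 | a.0 ⊢ =a=> q7, =b=> q12
  q10 = 0 | (a.0 + (0 + 0) + a.a.0) ⊢ =a=> q11, =a=> q12
  q11 = 0 | 0 ⊢ deadlocked
  q12 = 0 | a.0 ⊢ =a=> q11
Partition-refinement fixed point:
  B0 = {p0}
  B1 = {p2}
  B2 = {p5, p9, q12, q6}
  B3 = {p1, p8, q1, q11}
  B4 = {p4, q4}
  B5 = {p6, q8}
  B6 = {p7, q10}
  B7 = {p3}
  B8 = {q0}
  B9 = {q3}
  B10 = {q2}
  B11 = {q7}
  B12 = {q9}
  B13 = {q5}
p0 ∈ B0, q0 ∈ B8 → different blocks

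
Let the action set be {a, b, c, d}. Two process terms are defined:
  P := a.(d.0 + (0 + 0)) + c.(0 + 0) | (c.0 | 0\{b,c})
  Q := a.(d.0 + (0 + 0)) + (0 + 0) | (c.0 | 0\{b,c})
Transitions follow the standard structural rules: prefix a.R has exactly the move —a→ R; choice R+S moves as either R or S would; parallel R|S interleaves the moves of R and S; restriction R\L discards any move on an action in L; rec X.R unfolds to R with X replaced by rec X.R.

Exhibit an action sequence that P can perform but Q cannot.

cc

P's transition system — 6 states:
  s0 = a.(d.0 + (0 + 0)) + c.(0 + 0) | (c.0 | 0\{b,c}) :: -a-> s1, -c-> s2, -c-> s3
  s1 = d.0 + (0 + 0) :: -d-> s4
  s2 = (0 + 0) | (c.0 | 0\{b,c}) :: -c-> s5
  s3 = c.(0 + 0) | (0 | 0\{b,c}) :: -c-> s5
  s4 = 0 :: ∅
  s5 = (0 + 0) | (0 | 0\{b,c}) :: ∅
Q's transition system — 4 states:
  t0 = a.(d.0 + (0 + 0)) + (0 + 0) | (c.0 | 0\{b,c}) :: -a-> t1, -c-> t2
  t1 = d.0 + (0 + 0) :: -d-> t3
  t2 = (0 + 0) | (0 | 0\{b,c}) :: ∅
  t3 = 0 :: ∅
Run σ = ⟨cc⟩ on P: start {s0}
  step 1 (c): {s2, s3}
  step 2 (c): {s5}
  — P admits the full trace.
Run σ = ⟨cc⟩ on Q: start {t0}
  step 1 (c): {t2}
  step 2 (c): ∅  — Q cannot continue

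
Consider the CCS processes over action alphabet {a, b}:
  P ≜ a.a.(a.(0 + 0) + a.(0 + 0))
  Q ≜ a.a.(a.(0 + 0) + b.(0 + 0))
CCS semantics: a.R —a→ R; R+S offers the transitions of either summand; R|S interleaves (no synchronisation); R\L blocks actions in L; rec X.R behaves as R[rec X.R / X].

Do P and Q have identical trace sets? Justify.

LTS(P): 4 reachable states
  p0 = a.a.(a.(0 + 0) + a.(0 + 0)) → ··a··> p1
  p1 = a.(a.(0 + 0) + a.(0 + 0)) → ··a··> p2
  p2 = a.(0 + 0) + a.(0 + 0) → ··a··> p3
  p3 = 0 + 0 → ∅
LTS(Q): 4 reachable states
  q0 = a.a.(a.(0 + 0) + b.(0 + 0)) → ··a··> q1
  q1 = a.(a.(0 + 0) + b.(0 + 0)) → ··a··> q2
  q2 = a.(0 + 0) + b.(0 + 0) → ··a··> q3, ··b··> q3
  q3 = 0 + 0 → ∅
Run σ = ⟨aab⟩ on Q: start {q0}
  after a @ step 1: {q1}
  after a @ step 2: {q2}
  after b @ step 3: {q3}
  Q completes σ.
Run σ = ⟨aab⟩ on P: start {p0}
  after a @ step 1: {p1}
  after a @ step 2: {p2}
  after b @ step 3: no successor for P

NO — witness ⟨aab⟩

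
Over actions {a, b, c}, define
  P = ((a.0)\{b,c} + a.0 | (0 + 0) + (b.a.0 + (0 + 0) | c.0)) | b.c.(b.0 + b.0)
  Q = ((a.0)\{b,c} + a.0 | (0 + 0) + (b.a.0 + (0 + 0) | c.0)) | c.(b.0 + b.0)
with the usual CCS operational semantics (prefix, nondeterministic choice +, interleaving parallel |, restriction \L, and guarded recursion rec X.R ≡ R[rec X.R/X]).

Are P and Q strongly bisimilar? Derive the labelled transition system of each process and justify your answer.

P's transition system — 24 states:
  m0 = ((a.0)\{b,c} + a.0 | (0 + 0) + (b.a.0 + (0 + 0) | c.0)) | b.c.(b.0 + b.0) → ··a··> m1, ··a··> m2, ··b··> m3, ··b··> m4, ··c··> m5
  m1 = 0 | (0 + 0) | b.c.(b.0 + b.0) → ··b··> m6
  m2 = 0\{b,c} | b.c.(b.0 + b.0) → ··b··> m7
  m3 = ((a.0)\{b,c} + a.0 | (0 + 0) + (b.a.0 + (0 + 0) | c.0)) | c.(b.0 + b.0) → ··a··> m6, ··a··> m7, ··b··> m8, ··c··> m10, ··c··> m9
  m4 = a.0 | b.c.(b.0 + b.0) → ··a··> m11, ··b··> m8
  m5 = (0 + 0) | 0 | b.c.(b.0 + b.0) → ··b··> m10
  m6 = 0 | (0 + 0) | c.(b.0 + b.0) → ··c··> m12
  m7 = 0\{b,c} | c.(b.0 + b.0) → ··c··> m13
  m8 = a.0 | c.(b.0 + b.0) → ··a··> m14, ··c··> m15
  m9 = ((a.0)\{b,c} + a.0 | (0 + 0) + (b.a.0 + (0 + 0) | c.0)) | (b.0 + b.0) → ··a··> m12, ··a··> m13, ··b··> m15, ··b··> m16, ··c··> m17
  m10 = (0 + 0) | 0 | c.(b.0 + b.0) → ··c··> m17
  m11 = 0 | b.c.(b.0 + b.0) → ··b··> m14
  m12 = 0 | (0 + 0) | (b.0 + b.0) → ··b··> m18
  m13 = 0\{b,c} | (b.0 + b.0) → ··b··> m19
  m14 = 0 | c.(b.0 + b.0) → ··c··> m20
  m15 = a.0 | (b.0 + b.0) → ··a··> m20, ··b··> m21
  m16 = ((a.0)\{b,c} + a.0 | (0 + 0) + (b.a.0 + (0 + 0) | c.0)) | 0 → ··a··> m18, ··a··> m19, ··b··> m21, ··c··> m22
  m17 = (0 + 0) | 0 | (b.0 + b.0) → ··b··> m22
  m18 = 0 | (0 + 0) | 0 → stopped
  m19 = 0\{b,c} | 0 → stopped
  m20 = 0 | (b.0 + b.0) → ··b··> m23
  m21 = a.0 | 0 → ··a··> m23
  m22 = (0 + 0) | 0 | 0 → stopped
  m23 = 0 | 0 → stopped
Q's transition system — 18 states:
  n0 = ((a.0)\{b,c} + a.0 | (0 + 0) + (b.a.0 + (0 + 0) | c.0)) | c.(b.0 + b.0) → ··a··> n1, ··a··> n2, ··b··> n3, ··c··> n4, ··c··> n5
  n1 = 0 | (0 + 0) | c.(b.0 + b.0) → ··c··> n6
  n2 = 0\{b,c} | c.(b.0 + b.0) → ··c··> n7
  n3 = a.0 | c.(b.0 + b.0) → ··a··> n8, ··c··> n9
  n4 = ((a.0)\{b,c} + a.0 | (0 + 0) + (b.a.0 + (0 + 0) | c.0)) | (b.0 + b.0) → ··a··> n6, ··a··> n7, ··b··> n10, ··b··> n9, ··c··> n11
  n5 = (0 + 0) | 0 | c.(b.0 + b.0) → ··c··> n11
  n6 = 0 | (0 + 0) | (b.0 + b.0) → ··b··> n12
  n7 = 0\{b,c} | (b.0 + b.0) → ··b··> n13
  n8 = 0 | c.(b.0 + b.0) → ··c··> n14
  n9 = a.0 | (b.0 + b.0) → ··a··> n14, ··b··> n15
  n10 = ((a.0)\{b,c} + a.0 | (0 + 0) + (b.a.0 + (0 + 0) | c.0)) | 0 → ··a··> n12, ··a··> n13, ··b··> n15, ··c··> n16
  n11 = (0 + 0) | 0 | (b.0 + b.0) → ··b··> n16
  n12 = 0 | (0 + 0) | 0 → stopped
  n13 = 0\{b,c} | 0 → stopped
  n14 = 0 | (b.0 + b.0) → ··b··> n17
  n15 = a.0 | 0 → ··a··> n17
  n16 = (0 + 0) | 0 | 0 → stopped
  n17 = 0 | 0 → stopped
Partition-refinement fixed point:
  B0 = {m0}
  B1 = {m1, m11, m2, m5}
  B2 = {m10, m14, m6, m7, n1, n2, n5, n8}
  B3 = {m12, m13, m17, m20, n11, n14, n6, n7}
  B4 = {m18, m19, m22, m23, n12, n13, n16, n17}
  B5 = {m3, n0}
  B6 = {m8, n3}
  B7 = {m15, n9}
  B8 = {m21, n15}
  B9 = {m9, n4}
  B10 = {m16, n10}
  B11 = {m4}
m0 ∈ B0, n0 ∈ B5 → different blocks

NO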